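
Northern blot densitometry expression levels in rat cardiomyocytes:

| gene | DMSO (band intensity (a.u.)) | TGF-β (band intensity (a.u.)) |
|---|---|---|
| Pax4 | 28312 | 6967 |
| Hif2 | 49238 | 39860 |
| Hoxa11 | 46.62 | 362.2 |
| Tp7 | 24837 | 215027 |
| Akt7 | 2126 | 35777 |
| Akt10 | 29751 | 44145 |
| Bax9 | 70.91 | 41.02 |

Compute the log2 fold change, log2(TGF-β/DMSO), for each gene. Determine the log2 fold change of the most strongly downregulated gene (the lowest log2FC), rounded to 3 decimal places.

-2.023

log2(6967/28312) = -2.023  (Pax4)
log2(39860/49238) = -0.305  (Hif2)
log2(362.2/46.62) = 2.958  (Hoxa11)
log2(215027/24837) = 3.114  (Tp7)
log2(35777/2126) = 4.073  (Akt7)
log2(44145/29751) = 0.569  (Akt10)
log2(41.02/70.91) = -0.790  (Bax9)
Pax4 is most strongly downregulated.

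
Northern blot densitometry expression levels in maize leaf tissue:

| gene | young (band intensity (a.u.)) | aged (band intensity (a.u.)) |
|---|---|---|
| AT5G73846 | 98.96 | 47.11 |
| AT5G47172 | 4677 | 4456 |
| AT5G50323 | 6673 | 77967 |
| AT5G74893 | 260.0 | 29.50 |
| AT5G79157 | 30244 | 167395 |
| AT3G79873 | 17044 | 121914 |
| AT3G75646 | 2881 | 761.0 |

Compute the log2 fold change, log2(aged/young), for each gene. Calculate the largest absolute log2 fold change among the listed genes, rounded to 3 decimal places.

log2(47.11/98.96) = -1.071  (AT5G73846)
log2(4456/4677) = -0.070  (AT5G47172)
log2(77967/6673) = 3.546  (AT5G50323)
log2(29.50/260.0) = -3.140  (AT5G74893)
log2(167395/30244) = 2.469  (AT5G79157)
log2(121914/17044) = 2.839  (AT3G79873)
log2(761.0/2881) = -1.921  (AT3G75646)
The largest magnitude belongs to AT5G50323.

3.546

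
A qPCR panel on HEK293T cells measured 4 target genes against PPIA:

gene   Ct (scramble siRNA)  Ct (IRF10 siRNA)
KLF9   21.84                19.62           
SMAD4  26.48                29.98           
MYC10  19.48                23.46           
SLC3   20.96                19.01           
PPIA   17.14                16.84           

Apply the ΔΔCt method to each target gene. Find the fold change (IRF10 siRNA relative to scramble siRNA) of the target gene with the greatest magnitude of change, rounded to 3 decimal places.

0.051

KLF9: ΔΔCt = (19.62−16.84) − (21.84−17.14) = 2.78 − 4.70 = -1.92; fold change = 2^1.92 = 3.784
SMAD4: ΔΔCt = (29.98−16.84) − (26.48−17.14) = 13.14 − 9.34 = 3.80; fold change = 2^-3.80 = 0.072
MYC10: ΔΔCt = (23.46−16.84) − (19.48−17.14) = 6.62 − 2.34 = 4.28; fold change = 2^-4.28 = 0.051
SLC3: ΔΔCt = (19.01−16.84) − (20.96−17.14) = 2.17 − 3.82 = -1.65; fold change = 2^1.65 = 3.138
MYC10 has the largest |ΔΔCt| = 4.28.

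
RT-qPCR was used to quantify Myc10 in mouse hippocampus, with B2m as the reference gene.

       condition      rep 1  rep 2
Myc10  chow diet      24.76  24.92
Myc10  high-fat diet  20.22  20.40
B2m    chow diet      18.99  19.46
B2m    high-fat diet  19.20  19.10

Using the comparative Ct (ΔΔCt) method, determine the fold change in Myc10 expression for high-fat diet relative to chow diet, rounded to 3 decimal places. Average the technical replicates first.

Mean Ct: Myc10 chow diet 24.840; Myc10 high-fat diet 20.310; B2m chow diet 19.225; B2m high-fat diet 19.150
ΔCt(chow diet) = 24.840 − 19.225 = 5.615
ΔCt(high-fat diet) = 20.310 − 19.150 = 1.160
ΔΔCt = 1.160 − 5.615 = -4.455
Fold change = 2^(−(-4.455)) = 2^4.455 = 21.9325

21.933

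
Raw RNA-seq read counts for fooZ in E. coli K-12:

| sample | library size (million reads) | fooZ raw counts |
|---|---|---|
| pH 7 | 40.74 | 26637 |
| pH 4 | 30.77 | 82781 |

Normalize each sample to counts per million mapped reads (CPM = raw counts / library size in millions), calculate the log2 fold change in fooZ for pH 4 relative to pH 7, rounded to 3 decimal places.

CPM(pH 7) = 26637 / 40.74 = 653.8292
CPM(pH 4) = 82781 / 30.77 = 2690.3152
Fold change = 2690.3152 / 653.8292 = 4.11471
log2(4.11471) = 2.0408

2.041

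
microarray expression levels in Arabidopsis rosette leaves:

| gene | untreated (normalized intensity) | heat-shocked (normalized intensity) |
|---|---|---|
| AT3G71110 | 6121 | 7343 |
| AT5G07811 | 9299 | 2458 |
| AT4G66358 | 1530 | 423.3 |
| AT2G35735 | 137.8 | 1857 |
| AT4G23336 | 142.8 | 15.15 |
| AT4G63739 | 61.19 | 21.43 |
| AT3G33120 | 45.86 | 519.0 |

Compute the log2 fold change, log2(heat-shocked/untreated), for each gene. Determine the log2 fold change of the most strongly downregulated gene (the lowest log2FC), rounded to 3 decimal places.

-3.237

log2(7343/6121) = 0.263  (AT3G71110)
log2(2458/9299) = -1.920  (AT5G07811)
log2(423.3/1530) = -1.854  (AT4G66358)
log2(1857/137.8) = 3.752  (AT2G35735)
log2(15.15/142.8) = -3.237  (AT4G23336)
log2(21.43/61.19) = -1.514  (AT4G63739)
log2(519.0/45.86) = 3.500  (AT3G33120)
AT4G23336 is most strongly downregulated.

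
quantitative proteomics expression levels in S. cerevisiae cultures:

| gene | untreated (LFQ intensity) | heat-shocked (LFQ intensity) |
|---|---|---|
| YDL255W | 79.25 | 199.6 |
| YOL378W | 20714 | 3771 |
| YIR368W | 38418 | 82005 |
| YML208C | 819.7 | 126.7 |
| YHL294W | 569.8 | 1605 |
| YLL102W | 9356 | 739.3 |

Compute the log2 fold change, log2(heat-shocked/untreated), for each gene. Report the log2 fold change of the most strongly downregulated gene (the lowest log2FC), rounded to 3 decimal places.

log2(199.6/79.25) = 1.333  (YDL255W)
log2(3771/20714) = -2.458  (YOL378W)
log2(82005/38418) = 1.094  (YIR368W)
log2(126.7/819.7) = -2.694  (YML208C)
log2(1605/569.8) = 1.494  (YHL294W)
log2(739.3/9356) = -3.662  (YLL102W)
YLL102W is most strongly downregulated.

-3.662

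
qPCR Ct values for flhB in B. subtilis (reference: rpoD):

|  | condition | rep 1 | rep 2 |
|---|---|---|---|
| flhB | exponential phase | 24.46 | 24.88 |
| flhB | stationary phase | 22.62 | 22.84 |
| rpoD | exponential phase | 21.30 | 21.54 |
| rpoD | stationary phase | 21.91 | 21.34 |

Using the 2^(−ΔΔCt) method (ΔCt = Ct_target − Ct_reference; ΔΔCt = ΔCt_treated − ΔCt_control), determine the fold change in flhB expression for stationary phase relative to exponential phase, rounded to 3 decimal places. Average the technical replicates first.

Mean Ct: flhB exponential phase 24.670; flhB stationary phase 22.730; rpoD exponential phase 21.420; rpoD stationary phase 21.625
ΔCt(exponential phase) = 24.670 − 21.420 = 3.250
ΔCt(stationary phase) = 22.730 − 21.625 = 1.105
ΔΔCt = 1.105 − 3.250 = -2.145
Fold change = 2^(−(-2.145)) = 2^2.145 = 4.4229

4.423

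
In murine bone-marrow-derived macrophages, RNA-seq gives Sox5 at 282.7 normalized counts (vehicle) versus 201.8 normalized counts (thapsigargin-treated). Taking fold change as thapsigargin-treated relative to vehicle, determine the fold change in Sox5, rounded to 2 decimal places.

Fold change = 201.8 / 282.7 = 0.714
Sox5 is downregulated.

0.71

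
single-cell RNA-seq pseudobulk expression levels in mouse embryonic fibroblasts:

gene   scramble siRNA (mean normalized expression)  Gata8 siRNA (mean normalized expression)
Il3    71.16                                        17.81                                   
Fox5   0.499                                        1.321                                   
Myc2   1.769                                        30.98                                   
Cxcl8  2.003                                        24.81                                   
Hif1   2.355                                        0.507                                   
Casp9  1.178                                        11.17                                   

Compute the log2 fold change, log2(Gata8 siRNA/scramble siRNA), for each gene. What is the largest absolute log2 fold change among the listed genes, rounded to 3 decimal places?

log2(17.81/71.16) = -1.998  (Il3)
log2(1.321/0.499) = 1.405  (Fox5)
log2(30.98/1.769) = 4.130  (Myc2)
log2(24.81/2.003) = 3.631  (Cxcl8)
log2(0.507/2.355) = -2.216  (Hif1)
log2(11.17/1.178) = 3.245  (Casp9)
The largest magnitude belongs to Myc2.

4.130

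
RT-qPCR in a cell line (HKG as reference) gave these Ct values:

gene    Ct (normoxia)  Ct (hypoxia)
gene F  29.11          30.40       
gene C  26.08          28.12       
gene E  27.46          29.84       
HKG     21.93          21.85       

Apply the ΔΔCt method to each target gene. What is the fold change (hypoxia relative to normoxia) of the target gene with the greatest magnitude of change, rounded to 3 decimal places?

gene F: ΔΔCt = (30.40−21.85) − (29.11−21.93) = 8.55 − 7.18 = 1.37; fold change = 2^-1.37 = 0.387
gene C: ΔΔCt = (28.12−21.85) − (26.08−21.93) = 6.27 − 4.15 = 2.12; fold change = 2^-2.12 = 0.230
gene E: ΔΔCt = (29.84−21.85) − (27.46−21.93) = 7.99 − 5.53 = 2.46; fold change = 2^-2.46 = 0.182
gene E has the largest |ΔΔCt| = 2.46.

0.182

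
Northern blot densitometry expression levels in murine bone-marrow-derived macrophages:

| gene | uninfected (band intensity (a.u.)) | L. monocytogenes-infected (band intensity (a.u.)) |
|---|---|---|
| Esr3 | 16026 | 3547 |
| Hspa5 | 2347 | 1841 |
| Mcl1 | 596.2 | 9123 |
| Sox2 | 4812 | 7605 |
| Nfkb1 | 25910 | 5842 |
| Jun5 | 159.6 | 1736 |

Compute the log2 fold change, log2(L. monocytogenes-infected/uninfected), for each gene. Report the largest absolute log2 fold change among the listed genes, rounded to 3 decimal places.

3.936

log2(3547/16026) = -2.176  (Esr3)
log2(1841/2347) = -0.350  (Hspa5)
log2(9123/596.2) = 3.936  (Mcl1)
log2(7605/4812) = 0.660  (Sox2)
log2(5842/25910) = -2.149  (Nfkb1)
log2(1736/159.6) = 3.443  (Jun5)
The largest magnitude belongs to Mcl1.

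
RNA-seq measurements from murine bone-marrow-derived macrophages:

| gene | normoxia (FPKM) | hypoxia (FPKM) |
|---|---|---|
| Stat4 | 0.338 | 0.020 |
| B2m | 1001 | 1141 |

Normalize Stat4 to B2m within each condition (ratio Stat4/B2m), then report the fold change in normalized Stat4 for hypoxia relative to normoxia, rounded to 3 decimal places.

Stat4/B2m (normoxia) = 0.338 / 1001 = 0.00033766
Stat4/B2m (hypoxia) = 0.020 / 1141 = 1.7528e-05
Fold change = 1.7528e-05 / 0.00033766 = 0.0519

0.052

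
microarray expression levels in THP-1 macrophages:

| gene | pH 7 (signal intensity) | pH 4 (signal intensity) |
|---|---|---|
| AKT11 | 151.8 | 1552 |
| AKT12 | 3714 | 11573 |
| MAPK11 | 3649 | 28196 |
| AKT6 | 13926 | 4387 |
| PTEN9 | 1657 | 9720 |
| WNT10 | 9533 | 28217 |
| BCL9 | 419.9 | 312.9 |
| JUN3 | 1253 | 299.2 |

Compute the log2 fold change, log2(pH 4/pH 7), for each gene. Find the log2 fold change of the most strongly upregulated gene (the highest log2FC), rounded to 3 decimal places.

3.354

log2(1552/151.8) = 3.354  (AKT11)
log2(11573/3714) = 1.640  (AKT12)
log2(28196/3649) = 2.950  (MAPK11)
log2(4387/13926) = -1.666  (AKT6)
log2(9720/1657) = 2.552  (PTEN9)
log2(28217/9533) = 1.566  (WNT10)
log2(312.9/419.9) = -0.424  (BCL9)
log2(299.2/1253) = -2.066  (JUN3)
AKT11 is most strongly upregulated.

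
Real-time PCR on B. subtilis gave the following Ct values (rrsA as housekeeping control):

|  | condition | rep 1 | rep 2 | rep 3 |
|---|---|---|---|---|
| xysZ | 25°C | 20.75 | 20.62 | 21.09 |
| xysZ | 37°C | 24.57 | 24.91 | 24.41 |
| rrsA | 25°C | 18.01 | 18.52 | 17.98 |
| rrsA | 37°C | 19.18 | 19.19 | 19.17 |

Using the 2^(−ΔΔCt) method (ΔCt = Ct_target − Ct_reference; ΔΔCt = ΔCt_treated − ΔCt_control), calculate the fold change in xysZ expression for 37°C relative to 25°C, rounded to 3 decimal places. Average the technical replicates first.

Mean Ct: xysZ 25°C 20.820; xysZ 37°C 24.630; rrsA 25°C 18.170; rrsA 37°C 19.180
ΔCt(25°C) = 20.820 − 18.170 = 2.650
ΔCt(37°C) = 24.630 − 19.180 = 5.450
ΔΔCt = 5.450 − 2.650 = 2.800
Fold change = 2^(−2.800) = 0.1436

0.144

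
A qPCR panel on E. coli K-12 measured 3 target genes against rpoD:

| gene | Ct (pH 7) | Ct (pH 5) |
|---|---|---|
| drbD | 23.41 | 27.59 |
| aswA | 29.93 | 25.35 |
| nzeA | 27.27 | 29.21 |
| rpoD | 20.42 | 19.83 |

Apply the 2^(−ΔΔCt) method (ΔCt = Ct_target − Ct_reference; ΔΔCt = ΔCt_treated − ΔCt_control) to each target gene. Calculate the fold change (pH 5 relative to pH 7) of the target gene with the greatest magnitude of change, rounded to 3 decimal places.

0.037

drbD: ΔΔCt = (27.59−19.83) − (23.41−20.42) = 7.76 − 2.99 = 4.77; fold change = 2^-4.77 = 0.037
aswA: ΔΔCt = (25.35−19.83) − (29.93−20.42) = 5.52 − 9.51 = -3.99; fold change = 2^3.99 = 15.889
nzeA: ΔΔCt = (29.21−19.83) − (27.27−20.42) = 9.38 − 6.85 = 2.53; fold change = 2^-2.53 = 0.173
drbD has the largest |ΔΔCt| = 4.77.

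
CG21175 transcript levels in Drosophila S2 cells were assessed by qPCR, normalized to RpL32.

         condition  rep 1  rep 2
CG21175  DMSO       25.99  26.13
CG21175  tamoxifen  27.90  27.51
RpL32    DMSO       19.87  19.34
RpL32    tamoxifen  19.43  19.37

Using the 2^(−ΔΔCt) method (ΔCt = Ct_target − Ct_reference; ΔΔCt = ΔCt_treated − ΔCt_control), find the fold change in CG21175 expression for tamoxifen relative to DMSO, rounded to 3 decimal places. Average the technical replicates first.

Mean Ct: CG21175 DMSO 26.060; CG21175 tamoxifen 27.705; RpL32 DMSO 19.605; RpL32 tamoxifen 19.400
ΔCt(DMSO) = 26.060 − 19.605 = 6.455
ΔCt(tamoxifen) = 27.705 − 19.400 = 8.305
ΔΔCt = 8.305 − 6.455 = 1.850
Fold change = 2^(−1.850) = 0.2774

0.277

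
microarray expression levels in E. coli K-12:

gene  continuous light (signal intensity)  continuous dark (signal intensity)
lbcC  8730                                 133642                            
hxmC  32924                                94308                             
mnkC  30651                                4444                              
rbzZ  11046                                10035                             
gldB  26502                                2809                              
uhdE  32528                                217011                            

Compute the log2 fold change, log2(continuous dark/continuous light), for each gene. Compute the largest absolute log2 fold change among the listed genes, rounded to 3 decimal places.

log2(133642/8730) = 3.936  (lbcC)
log2(94308/32924) = 1.518  (hxmC)
log2(4444/30651) = -2.786  (mnkC)
log2(10035/11046) = -0.138  (rbzZ)
log2(2809/26502) = -3.238  (gldB)
log2(217011/32528) = 2.738  (uhdE)
The largest magnitude belongs to lbcC.

3.936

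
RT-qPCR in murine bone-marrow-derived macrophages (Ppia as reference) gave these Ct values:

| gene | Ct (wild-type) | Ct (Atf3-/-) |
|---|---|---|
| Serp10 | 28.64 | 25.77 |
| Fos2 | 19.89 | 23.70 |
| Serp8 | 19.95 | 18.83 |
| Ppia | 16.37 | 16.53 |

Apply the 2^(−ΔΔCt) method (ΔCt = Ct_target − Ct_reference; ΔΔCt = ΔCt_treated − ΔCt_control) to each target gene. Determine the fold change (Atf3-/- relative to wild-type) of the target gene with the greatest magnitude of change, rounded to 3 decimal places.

0.080

Serp10: ΔΔCt = (25.77−16.53) − (28.64−16.37) = 9.24 − 12.27 = -3.03; fold change = 2^3.03 = 8.168
Fos2: ΔΔCt = (23.70−16.53) − (19.89−16.37) = 7.17 − 3.52 = 3.65; fold change = 2^-3.65 = 0.080
Serp8: ΔΔCt = (18.83−16.53) − (19.95−16.37) = 2.30 − 3.58 = -1.28; fold change = 2^1.28 = 2.428
Fos2 has the largest |ΔΔCt| = 3.65.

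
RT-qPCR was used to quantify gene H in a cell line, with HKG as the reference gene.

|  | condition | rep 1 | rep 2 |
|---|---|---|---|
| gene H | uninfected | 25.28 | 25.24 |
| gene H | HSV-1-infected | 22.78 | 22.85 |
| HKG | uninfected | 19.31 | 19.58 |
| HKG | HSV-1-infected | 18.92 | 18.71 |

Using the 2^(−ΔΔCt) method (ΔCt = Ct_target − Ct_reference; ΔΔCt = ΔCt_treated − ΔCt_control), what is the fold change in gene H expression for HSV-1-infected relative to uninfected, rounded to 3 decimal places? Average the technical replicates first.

3.519

Mean Ct: gene H uninfected 25.260; gene H HSV-1-infected 22.815; HKG uninfected 19.445; HKG HSV-1-infected 18.815
ΔCt(uninfected) = 25.260 − 19.445 = 5.815
ΔCt(HSV-1-infected) = 22.815 − 18.815 = 4.000
ΔΔCt = 4.000 − 5.815 = -1.815
Fold change = 2^(−(-1.815)) = 2^1.815 = 3.5186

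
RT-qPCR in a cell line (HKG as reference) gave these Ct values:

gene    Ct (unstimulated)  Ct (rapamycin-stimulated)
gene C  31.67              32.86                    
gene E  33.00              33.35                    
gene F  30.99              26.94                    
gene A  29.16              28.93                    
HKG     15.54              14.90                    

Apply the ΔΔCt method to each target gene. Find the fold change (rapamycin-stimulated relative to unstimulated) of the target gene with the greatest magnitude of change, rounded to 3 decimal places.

gene C: ΔΔCt = (32.86−14.90) − (31.67−15.54) = 17.96 − 16.13 = 1.83; fold change = 2^-1.83 = 0.281
gene E: ΔΔCt = (33.35−14.90) − (33.00−15.54) = 18.45 − 17.46 = 0.99; fold change = 2^-0.99 = 0.503
gene F: ΔΔCt = (26.94−14.90) − (30.99−15.54) = 12.04 − 15.45 = -3.41; fold change = 2^3.41 = 10.629
gene A: ΔΔCt = (28.93−14.90) − (29.16−15.54) = 14.03 − 13.62 = 0.41; fold change = 2^-0.41 = 0.753
gene F has the largest |ΔΔCt| = 3.41.

10.629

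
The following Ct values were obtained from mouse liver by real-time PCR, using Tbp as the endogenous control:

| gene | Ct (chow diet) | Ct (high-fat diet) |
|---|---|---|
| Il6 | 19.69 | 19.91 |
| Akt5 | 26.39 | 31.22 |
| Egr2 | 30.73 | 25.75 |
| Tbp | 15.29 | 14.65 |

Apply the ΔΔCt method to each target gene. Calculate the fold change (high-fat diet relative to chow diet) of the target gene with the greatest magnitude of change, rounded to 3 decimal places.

Il6: ΔΔCt = (19.91−14.65) − (19.69−15.29) = 5.26 − 4.40 = 0.86; fold change = 2^-0.86 = 0.551
Akt5: ΔΔCt = (31.22−14.65) − (26.39−15.29) = 16.57 − 11.10 = 5.47; fold change = 2^-5.47 = 0.023
Egr2: ΔΔCt = (25.75−14.65) − (30.73−15.29) = 11.10 − 15.44 = -4.34; fold change = 2^4.34 = 20.252
Akt5 has the largest |ΔΔCt| = 5.47.

0.023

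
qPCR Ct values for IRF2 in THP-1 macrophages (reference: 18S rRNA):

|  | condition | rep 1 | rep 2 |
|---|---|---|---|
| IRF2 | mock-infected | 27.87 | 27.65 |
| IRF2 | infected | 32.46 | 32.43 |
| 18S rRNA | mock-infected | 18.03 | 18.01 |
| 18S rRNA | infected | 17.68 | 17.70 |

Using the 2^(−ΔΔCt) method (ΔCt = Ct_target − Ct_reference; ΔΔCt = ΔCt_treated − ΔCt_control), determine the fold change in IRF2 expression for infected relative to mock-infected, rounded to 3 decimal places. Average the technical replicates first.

Mean Ct: IRF2 mock-infected 27.760; IRF2 infected 32.445; 18S rRNA mock-infected 18.020; 18S rRNA infected 17.690
ΔCt(mock-infected) = 27.760 − 18.020 = 9.740
ΔCt(infected) = 32.445 − 17.690 = 14.755
ΔΔCt = 14.755 − 9.740 = 5.015
Fold change = 2^(−5.015) = 0.0309

0.031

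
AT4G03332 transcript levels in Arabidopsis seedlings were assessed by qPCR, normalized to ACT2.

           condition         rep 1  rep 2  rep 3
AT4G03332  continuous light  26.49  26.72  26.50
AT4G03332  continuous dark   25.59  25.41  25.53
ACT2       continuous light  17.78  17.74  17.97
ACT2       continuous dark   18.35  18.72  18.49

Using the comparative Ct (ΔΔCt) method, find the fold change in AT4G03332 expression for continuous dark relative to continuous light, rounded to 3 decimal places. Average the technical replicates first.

3.364

Mean Ct: AT4G03332 continuous light 26.570; AT4G03332 continuous dark 25.510; ACT2 continuous light 17.830; ACT2 continuous dark 18.520
ΔCt(continuous light) = 26.570 − 17.830 = 8.740
ΔCt(continuous dark) = 25.510 − 18.520 = 6.990
ΔΔCt = 6.990 − 8.740 = -1.750
Fold change = 2^(−(-1.750)) = 2^1.750 = 3.3636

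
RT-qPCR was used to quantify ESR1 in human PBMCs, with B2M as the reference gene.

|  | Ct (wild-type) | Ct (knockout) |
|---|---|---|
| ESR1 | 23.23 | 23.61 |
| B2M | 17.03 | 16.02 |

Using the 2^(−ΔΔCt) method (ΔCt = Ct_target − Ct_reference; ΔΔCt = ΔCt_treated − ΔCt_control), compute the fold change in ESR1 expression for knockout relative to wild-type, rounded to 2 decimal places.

ΔCt(wild-type) = 23.230 − 17.030 = 6.200
ΔCt(knockout) = 23.610 − 16.020 = 7.590
ΔΔCt = 7.590 − 6.200 = 1.390
Fold change = 2^(−1.390) = 0.382

0.38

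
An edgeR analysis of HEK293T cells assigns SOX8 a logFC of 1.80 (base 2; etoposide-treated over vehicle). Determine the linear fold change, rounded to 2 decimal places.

Fold change = 2^(1.80) = 3.482

3.48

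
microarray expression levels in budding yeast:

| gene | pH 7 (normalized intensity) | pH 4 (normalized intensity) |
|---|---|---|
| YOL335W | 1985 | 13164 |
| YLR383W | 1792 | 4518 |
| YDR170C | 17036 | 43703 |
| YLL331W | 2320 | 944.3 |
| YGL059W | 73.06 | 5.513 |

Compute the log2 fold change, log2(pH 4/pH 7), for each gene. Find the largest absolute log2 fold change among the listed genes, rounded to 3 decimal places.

3.728

log2(13164/1985) = 2.729  (YOL335W)
log2(4518/1792) = 1.334  (YLR383W)
log2(43703/17036) = 1.359  (YDR170C)
log2(944.3/2320) = -1.297  (YLL331W)
log2(5.513/73.06) = -3.728  (YGL059W)
The largest magnitude belongs to YGL059W.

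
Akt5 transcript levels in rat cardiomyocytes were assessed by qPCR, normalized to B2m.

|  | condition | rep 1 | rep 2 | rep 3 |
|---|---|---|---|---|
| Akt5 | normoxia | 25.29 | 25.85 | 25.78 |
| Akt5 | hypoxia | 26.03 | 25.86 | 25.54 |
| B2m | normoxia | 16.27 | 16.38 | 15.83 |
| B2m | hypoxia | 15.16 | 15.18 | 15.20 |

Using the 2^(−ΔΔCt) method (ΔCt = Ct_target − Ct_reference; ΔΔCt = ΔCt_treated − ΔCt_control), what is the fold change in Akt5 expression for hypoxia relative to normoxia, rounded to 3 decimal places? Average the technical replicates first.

0.451

Mean Ct: Akt5 normoxia 25.640; Akt5 hypoxia 25.810; B2m normoxia 16.160; B2m hypoxia 15.180
ΔCt(normoxia) = 25.640 − 16.160 = 9.480
ΔCt(hypoxia) = 25.810 − 15.180 = 10.630
ΔΔCt = 10.630 − 9.480 = 1.150
Fold change = 2^(−1.150) = 0.4506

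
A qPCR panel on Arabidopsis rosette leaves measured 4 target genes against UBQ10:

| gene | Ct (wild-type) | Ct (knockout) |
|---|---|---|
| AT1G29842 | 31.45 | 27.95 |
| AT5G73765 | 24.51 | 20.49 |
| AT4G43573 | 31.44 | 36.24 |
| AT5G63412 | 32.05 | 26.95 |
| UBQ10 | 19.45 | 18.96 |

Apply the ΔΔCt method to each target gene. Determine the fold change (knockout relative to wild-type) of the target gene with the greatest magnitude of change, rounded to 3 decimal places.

0.026

AT1G29842: ΔΔCt = (27.95−18.96) − (31.45−19.45) = 8.99 − 12.00 = -3.01; fold change = 2^3.01 = 8.056
AT5G73765: ΔΔCt = (20.49−18.96) − (24.51−19.45) = 1.53 − 5.06 = -3.53; fold change = 2^3.53 = 11.551
AT4G43573: ΔΔCt = (36.24−18.96) − (31.44−19.45) = 17.28 − 11.99 = 5.29; fold change = 2^-5.29 = 0.026
AT5G63412: ΔΔCt = (26.95−18.96) − (32.05−19.45) = 7.99 − 12.60 = -4.61; fold change = 2^4.61 = 24.420
AT4G43573 has the largest |ΔΔCt| = 5.29.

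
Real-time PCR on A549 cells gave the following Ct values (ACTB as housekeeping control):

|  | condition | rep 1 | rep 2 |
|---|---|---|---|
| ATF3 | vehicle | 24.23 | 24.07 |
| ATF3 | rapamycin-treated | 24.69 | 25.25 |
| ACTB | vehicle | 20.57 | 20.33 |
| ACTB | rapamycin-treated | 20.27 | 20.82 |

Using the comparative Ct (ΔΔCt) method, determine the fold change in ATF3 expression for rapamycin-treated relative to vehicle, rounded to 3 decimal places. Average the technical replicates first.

0.605

Mean Ct: ATF3 vehicle 24.150; ATF3 rapamycin-treated 24.970; ACTB vehicle 20.450; ACTB rapamycin-treated 20.545
ΔCt(vehicle) = 24.150 − 20.450 = 3.700
ΔCt(rapamycin-treated) = 24.970 − 20.545 = 4.425
ΔΔCt = 4.425 − 3.700 = 0.725
Fold change = 2^(−0.725) = 0.6050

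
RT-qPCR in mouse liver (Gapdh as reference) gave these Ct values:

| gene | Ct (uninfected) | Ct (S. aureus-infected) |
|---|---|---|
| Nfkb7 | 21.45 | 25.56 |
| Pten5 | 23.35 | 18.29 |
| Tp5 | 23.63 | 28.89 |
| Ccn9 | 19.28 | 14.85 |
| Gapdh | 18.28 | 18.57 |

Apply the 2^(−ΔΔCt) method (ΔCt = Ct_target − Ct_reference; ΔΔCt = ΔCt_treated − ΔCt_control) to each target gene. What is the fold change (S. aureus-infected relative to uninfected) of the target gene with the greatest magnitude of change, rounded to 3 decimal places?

Nfkb7: ΔΔCt = (25.56−18.57) − (21.45−18.28) = 6.99 − 3.17 = 3.82; fold change = 2^-3.82 = 0.071
Pten5: ΔΔCt = (18.29−18.57) − (23.35−18.28) = -0.28 − 5.07 = -5.35; fold change = 2^5.35 = 40.786
Tp5: ΔΔCt = (28.89−18.57) − (23.63−18.28) = 10.32 − 5.35 = 4.97; fold change = 2^-4.97 = 0.032
Ccn9: ΔΔCt = (14.85−18.57) − (19.28−18.28) = -3.72 − 1.00 = -4.72; fold change = 2^4.72 = 26.355
Pten5 has the largest |ΔΔCt| = 5.35.

40.786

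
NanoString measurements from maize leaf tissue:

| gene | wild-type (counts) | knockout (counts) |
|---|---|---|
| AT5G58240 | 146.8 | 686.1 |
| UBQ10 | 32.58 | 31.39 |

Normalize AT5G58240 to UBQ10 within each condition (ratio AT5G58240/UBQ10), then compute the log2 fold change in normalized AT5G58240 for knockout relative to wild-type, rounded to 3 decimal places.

AT5G58240/UBQ10 (wild-type) = 146.8 / 32.58 = 4.5058
AT5G58240/UBQ10 (knockout) = 686.1 / 31.39 = 21.857
Fold change = 21.857 / 4.5058 = 4.8509
log2(4.8509) = 2.2782

2.278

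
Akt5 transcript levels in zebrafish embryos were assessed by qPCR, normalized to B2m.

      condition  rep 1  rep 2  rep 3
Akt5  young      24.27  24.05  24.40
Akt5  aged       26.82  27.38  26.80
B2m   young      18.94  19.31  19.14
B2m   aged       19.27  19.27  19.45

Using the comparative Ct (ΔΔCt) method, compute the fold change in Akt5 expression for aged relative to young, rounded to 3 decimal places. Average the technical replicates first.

0.170

Mean Ct: Akt5 young 24.240; Akt5 aged 27.000; B2m young 19.130; B2m aged 19.330
ΔCt(young) = 24.240 − 19.130 = 5.110
ΔCt(aged) = 27.000 − 19.330 = 7.670
ΔΔCt = 7.670 − 5.110 = 2.560
Fold change = 2^(−2.560) = 0.1696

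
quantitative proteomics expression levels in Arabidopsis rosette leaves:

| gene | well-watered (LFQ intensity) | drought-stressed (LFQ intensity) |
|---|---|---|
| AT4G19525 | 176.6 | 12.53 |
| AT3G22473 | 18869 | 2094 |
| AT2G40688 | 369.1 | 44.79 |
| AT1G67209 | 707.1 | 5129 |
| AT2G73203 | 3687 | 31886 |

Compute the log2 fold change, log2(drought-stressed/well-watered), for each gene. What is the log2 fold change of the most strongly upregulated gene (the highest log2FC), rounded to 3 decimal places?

3.112

log2(12.53/176.6) = -3.817  (AT4G19525)
log2(2094/18869) = -3.172  (AT3G22473)
log2(44.79/369.1) = -3.043  (AT2G40688)
log2(5129/707.1) = 2.859  (AT1G67209)
log2(31886/3687) = 3.112  (AT2G73203)
AT2G73203 is most strongly upregulated.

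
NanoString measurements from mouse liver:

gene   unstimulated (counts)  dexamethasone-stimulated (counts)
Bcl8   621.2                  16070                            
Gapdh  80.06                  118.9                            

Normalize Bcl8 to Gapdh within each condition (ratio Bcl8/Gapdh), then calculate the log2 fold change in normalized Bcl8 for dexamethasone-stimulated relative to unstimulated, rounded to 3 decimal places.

Bcl8/Gapdh (unstimulated) = 621.2 / 80.06 = 7.7592
Bcl8/Gapdh (dexamethasone-stimulated) = 16070 / 118.9 = 135.16
Fold change = 135.16 / 7.7592 = 17.4188
log2(17.4188) = 4.1226

4.123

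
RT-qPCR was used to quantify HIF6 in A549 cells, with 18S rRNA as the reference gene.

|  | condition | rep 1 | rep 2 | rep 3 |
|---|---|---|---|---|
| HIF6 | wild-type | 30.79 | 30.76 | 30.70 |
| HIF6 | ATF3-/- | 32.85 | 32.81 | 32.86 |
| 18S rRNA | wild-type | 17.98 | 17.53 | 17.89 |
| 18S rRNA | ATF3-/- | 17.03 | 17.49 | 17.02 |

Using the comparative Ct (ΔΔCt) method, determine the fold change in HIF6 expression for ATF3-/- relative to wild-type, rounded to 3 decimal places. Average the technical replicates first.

Mean Ct: HIF6 wild-type 30.750; HIF6 ATF3-/- 32.840; 18S rRNA wild-type 17.800; 18S rRNA ATF3-/- 17.180
ΔCt(wild-type) = 30.750 − 17.800 = 12.950
ΔCt(ATF3-/-) = 32.840 − 17.180 = 15.660
ΔΔCt = 15.660 − 12.950 = 2.710
Fold change = 2^(−2.710) = 0.1528

0.153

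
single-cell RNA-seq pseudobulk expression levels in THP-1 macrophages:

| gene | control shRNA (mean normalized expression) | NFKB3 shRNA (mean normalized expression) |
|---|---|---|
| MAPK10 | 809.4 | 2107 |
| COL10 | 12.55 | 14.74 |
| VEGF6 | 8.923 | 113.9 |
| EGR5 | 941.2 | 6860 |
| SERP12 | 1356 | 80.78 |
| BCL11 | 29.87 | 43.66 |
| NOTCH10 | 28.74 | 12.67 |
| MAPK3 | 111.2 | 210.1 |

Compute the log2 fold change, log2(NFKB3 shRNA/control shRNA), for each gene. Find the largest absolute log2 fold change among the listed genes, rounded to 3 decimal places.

4.069

log2(2107/809.4) = 1.380  (MAPK10)
log2(14.74/12.55) = 0.232  (COL10)
log2(113.9/8.923) = 3.674  (VEGF6)
log2(6860/941.2) = 2.866  (EGR5)
log2(80.78/1356) = -4.069  (SERP12)
log2(43.66/29.87) = 0.548  (BCL11)
log2(12.67/28.74) = -1.182  (NOTCH10)
log2(210.1/111.2) = 0.918  (MAPK3)
The largest magnitude belongs to SERP12.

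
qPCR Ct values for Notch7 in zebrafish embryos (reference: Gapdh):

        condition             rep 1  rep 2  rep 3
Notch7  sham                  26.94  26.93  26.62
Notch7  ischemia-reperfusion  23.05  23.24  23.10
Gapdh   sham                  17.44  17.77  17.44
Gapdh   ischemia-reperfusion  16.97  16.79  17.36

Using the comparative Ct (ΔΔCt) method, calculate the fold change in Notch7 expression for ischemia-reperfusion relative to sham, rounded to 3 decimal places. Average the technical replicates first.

9.126

Mean Ct: Notch7 sham 26.830; Notch7 ischemia-reperfusion 23.130; Gapdh sham 17.550; Gapdh ischemia-reperfusion 17.040
ΔCt(sham) = 26.830 − 17.550 = 9.280
ΔCt(ischemia-reperfusion) = 23.130 − 17.040 = 6.090
ΔΔCt = 6.090 − 9.280 = -3.190
Fold change = 2^(−(-3.190)) = 2^3.190 = 9.1261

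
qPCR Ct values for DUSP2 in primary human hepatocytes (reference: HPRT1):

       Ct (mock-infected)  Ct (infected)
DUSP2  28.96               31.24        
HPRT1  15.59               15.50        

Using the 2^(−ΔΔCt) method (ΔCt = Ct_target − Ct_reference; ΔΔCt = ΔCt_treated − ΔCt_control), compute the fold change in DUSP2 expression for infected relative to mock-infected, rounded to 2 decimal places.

ΔCt(mock-infected) = 28.960 − 15.590 = 13.370
ΔCt(infected) = 31.240 − 15.500 = 15.740
ΔΔCt = 15.740 − 13.370 = 2.370
Fold change = 2^(−2.370) = 0.193

0.19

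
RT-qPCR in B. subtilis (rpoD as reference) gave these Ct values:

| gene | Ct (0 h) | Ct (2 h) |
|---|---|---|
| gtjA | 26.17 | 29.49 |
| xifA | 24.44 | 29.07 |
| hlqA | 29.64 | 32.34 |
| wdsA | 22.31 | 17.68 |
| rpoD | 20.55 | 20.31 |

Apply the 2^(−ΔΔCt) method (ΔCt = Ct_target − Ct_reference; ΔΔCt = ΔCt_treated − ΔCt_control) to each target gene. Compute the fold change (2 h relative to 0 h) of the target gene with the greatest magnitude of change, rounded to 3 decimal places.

0.034

gtjA: ΔΔCt = (29.49−20.31) − (26.17−20.55) = 9.18 − 5.62 = 3.56; fold change = 2^-3.56 = 0.085
xifA: ΔΔCt = (29.07−20.31) − (24.44−20.55) = 8.76 − 3.89 = 4.87; fold change = 2^-4.87 = 0.034
hlqA: ΔΔCt = (32.34−20.31) − (29.64−20.55) = 12.03 − 9.09 = 2.94; fold change = 2^-2.94 = 0.130
wdsA: ΔΔCt = (17.68−20.31) − (22.31−20.55) = -2.63 − 1.76 = -4.39; fold change = 2^4.39 = 20.966
xifA has the largest |ΔΔCt| = 4.87.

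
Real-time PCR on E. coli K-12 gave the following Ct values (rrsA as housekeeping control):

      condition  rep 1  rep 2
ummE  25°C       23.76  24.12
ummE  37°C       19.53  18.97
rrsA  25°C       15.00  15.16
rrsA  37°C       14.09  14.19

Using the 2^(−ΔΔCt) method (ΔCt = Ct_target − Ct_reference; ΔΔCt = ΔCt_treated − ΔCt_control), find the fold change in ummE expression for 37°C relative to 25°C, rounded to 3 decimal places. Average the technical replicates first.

Mean Ct: ummE 25°C 23.940; ummE 37°C 19.250; rrsA 25°C 15.080; rrsA 37°C 14.140
ΔCt(25°C) = 23.940 − 15.080 = 8.860
ΔCt(37°C) = 19.250 − 14.140 = 5.110
ΔΔCt = 5.110 − 8.860 = -3.750
Fold change = 2^(−(-3.750)) = 2^3.750 = 13.4543

13.454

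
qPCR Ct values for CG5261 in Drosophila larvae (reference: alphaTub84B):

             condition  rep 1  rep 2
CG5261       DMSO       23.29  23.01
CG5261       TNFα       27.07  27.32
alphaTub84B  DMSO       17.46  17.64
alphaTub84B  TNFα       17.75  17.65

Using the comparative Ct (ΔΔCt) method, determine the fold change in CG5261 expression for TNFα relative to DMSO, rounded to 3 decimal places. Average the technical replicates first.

Mean Ct: CG5261 DMSO 23.150; CG5261 TNFα 27.195; alphaTub84B DMSO 17.550; alphaTub84B TNFα 17.700
ΔCt(DMSO) = 23.150 − 17.550 = 5.600
ΔCt(TNFα) = 27.195 − 17.700 = 9.495
ΔΔCt = 9.495 − 5.600 = 3.895
Fold change = 2^(−3.895) = 0.0672

0.067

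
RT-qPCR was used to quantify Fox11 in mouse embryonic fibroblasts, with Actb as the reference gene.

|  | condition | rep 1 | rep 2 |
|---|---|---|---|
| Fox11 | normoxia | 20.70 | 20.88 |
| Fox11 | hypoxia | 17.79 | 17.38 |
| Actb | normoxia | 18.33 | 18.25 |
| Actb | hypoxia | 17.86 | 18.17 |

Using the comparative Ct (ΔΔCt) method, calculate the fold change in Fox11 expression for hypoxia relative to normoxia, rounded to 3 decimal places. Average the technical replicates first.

7.621

Mean Ct: Fox11 normoxia 20.790; Fox11 hypoxia 17.585; Actb normoxia 18.290; Actb hypoxia 18.015
ΔCt(normoxia) = 20.790 − 18.290 = 2.500
ΔCt(hypoxia) = 17.585 − 18.015 = -0.430
ΔΔCt = -0.430 − 2.500 = -2.930
Fold change = 2^(−(-2.930)) = 2^2.930 = 7.6211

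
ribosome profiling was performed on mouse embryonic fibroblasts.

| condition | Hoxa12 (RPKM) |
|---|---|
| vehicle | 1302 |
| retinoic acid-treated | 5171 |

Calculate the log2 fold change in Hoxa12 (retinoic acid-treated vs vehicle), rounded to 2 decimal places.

1.99

Fold change = 5171 / 1302 = 3.9716
log2(3.9716) = 1.990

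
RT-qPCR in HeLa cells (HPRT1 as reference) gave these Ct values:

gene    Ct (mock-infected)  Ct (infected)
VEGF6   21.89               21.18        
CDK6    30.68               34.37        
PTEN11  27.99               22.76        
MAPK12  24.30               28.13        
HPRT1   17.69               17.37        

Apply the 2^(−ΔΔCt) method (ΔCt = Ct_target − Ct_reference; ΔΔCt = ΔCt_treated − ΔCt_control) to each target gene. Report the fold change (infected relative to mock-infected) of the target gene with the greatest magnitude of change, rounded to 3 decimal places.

30.065

VEGF6: ΔΔCt = (21.18−17.37) − (21.89−17.69) = 3.81 − 4.20 = -0.39; fold change = 2^0.39 = 1.310
CDK6: ΔΔCt = (34.37−17.37) − (30.68−17.69) = 17.00 − 12.99 = 4.01; fold change = 2^-4.01 = 0.062
PTEN11: ΔΔCt = (22.76−17.37) − (27.99−17.69) = 5.39 − 10.30 = -4.91; fold change = 2^4.91 = 30.065
MAPK12: ΔΔCt = (28.13−17.37) − (24.30−17.69) = 10.76 − 6.61 = 4.15; fold change = 2^-4.15 = 0.056
PTEN11 has the largest |ΔΔCt| = 4.91.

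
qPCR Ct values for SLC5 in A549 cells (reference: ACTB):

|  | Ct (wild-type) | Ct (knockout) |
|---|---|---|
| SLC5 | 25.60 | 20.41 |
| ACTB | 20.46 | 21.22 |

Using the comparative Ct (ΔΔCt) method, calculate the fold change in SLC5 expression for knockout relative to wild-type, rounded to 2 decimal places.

ΔCt(wild-type) = 25.600 − 20.460 = 5.140
ΔCt(knockout) = 20.410 − 21.220 = -0.810
ΔΔCt = -0.810 − 5.140 = -5.950
Fold change = 2^(−(-5.950)) = 2^5.950 = 61.820

61.82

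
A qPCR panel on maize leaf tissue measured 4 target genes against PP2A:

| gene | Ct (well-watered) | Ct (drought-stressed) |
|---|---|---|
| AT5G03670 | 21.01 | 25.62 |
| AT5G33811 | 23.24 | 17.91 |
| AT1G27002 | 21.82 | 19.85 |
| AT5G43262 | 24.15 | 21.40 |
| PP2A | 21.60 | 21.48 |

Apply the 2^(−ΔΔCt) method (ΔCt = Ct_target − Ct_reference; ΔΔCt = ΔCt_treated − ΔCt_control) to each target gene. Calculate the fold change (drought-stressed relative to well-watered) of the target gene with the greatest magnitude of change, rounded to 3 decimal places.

37.014

AT5G03670: ΔΔCt = (25.62−21.48) − (21.01−21.60) = 4.14 − (-0.59) = 4.73; fold change = 2^-4.73 = 0.038
AT5G33811: ΔΔCt = (17.91−21.48) − (23.24−21.60) = -3.57 − 1.64 = -5.21; fold change = 2^5.21 = 37.014
AT1G27002: ΔΔCt = (19.85−21.48) − (21.82−21.60) = -1.63 − 0.22 = -1.85; fold change = 2^1.85 = 3.605
AT5G43262: ΔΔCt = (21.40−21.48) − (24.15−21.60) = -0.08 − 2.55 = -2.63; fold change = 2^2.63 = 6.190
AT5G33811 has the largest |ΔΔCt| = 5.21.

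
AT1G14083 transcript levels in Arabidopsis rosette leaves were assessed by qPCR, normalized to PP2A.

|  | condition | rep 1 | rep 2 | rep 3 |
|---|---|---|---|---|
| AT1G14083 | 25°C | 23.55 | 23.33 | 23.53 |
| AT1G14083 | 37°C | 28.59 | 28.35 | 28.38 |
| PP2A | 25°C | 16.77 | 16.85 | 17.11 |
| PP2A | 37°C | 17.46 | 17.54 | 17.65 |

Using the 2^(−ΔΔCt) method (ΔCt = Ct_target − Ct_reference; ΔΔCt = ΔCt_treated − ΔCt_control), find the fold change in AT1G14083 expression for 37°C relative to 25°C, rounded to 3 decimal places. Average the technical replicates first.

0.050

Mean Ct: AT1G14083 25°C 23.470; AT1G14083 37°C 28.440; PP2A 25°C 16.910; PP2A 37°C 17.550
ΔCt(25°C) = 23.470 − 16.910 = 6.560
ΔCt(37°C) = 28.440 − 17.550 = 10.890
ΔΔCt = 10.890 − 6.560 = 4.330
Fold change = 2^(−4.330) = 0.0497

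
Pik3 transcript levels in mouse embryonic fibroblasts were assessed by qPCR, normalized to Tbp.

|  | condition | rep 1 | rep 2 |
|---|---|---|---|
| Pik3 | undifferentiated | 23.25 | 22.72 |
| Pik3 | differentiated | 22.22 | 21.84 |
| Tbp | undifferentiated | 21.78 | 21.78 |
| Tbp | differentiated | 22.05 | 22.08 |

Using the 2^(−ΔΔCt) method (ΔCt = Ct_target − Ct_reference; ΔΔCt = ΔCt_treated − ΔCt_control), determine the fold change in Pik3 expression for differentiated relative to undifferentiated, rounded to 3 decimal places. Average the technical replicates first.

Mean Ct: Pik3 undifferentiated 22.985; Pik3 differentiated 22.030; Tbp undifferentiated 21.780; Tbp differentiated 22.065
ΔCt(undifferentiated) = 22.985 − 21.780 = 1.205
ΔCt(differentiated) = 22.030 − 22.065 = -0.035
ΔΔCt = -0.035 − 1.205 = -1.240
Fold change = 2^(−(-1.240)) = 2^1.240 = 2.3620

2.362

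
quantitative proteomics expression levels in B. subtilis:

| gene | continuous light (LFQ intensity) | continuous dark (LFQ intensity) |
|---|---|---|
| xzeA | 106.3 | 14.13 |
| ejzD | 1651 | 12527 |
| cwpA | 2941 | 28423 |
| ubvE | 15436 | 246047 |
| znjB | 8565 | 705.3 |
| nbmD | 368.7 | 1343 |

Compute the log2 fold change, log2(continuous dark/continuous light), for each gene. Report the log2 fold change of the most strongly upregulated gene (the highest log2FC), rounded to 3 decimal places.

log2(14.13/106.3) = -2.911  (xzeA)
log2(12527/1651) = 2.924  (ejzD)
log2(28423/2941) = 3.273  (cwpA)
log2(246047/15436) = 3.995  (ubvE)
log2(705.3/8565) = -3.602  (znjB)
log2(1343/368.7) = 1.865  (nbmD)
ubvE is most strongly upregulated.

3.995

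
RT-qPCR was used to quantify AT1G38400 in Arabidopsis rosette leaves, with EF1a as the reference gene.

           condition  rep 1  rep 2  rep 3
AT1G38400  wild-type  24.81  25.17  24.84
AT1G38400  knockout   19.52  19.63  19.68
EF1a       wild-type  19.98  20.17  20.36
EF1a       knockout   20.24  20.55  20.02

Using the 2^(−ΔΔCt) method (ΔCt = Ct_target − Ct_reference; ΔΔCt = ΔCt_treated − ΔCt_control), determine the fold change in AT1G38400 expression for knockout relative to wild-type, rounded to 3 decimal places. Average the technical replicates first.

43.111

Mean Ct: AT1G38400 wild-type 24.940; AT1G38400 knockout 19.610; EF1a wild-type 20.170; EF1a knockout 20.270
ΔCt(wild-type) = 24.940 − 20.170 = 4.770
ΔCt(knockout) = 19.610 − 20.270 = -0.660
ΔΔCt = -0.660 − 4.770 = -5.430
Fold change = 2^(−(-5.430)) = 2^5.430 = 43.1115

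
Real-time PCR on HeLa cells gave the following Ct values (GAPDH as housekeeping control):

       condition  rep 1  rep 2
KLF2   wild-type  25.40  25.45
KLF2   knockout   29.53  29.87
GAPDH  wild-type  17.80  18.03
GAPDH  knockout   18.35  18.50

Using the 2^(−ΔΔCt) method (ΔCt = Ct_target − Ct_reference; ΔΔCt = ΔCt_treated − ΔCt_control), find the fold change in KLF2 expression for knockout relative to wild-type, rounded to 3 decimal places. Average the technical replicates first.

0.074

Mean Ct: KLF2 wild-type 25.425; KLF2 knockout 29.700; GAPDH wild-type 17.915; GAPDH knockout 18.425
ΔCt(wild-type) = 25.425 − 17.915 = 7.510
ΔCt(knockout) = 29.700 − 18.425 = 11.275
ΔΔCt = 11.275 − 7.510 = 3.765
Fold change = 2^(−3.765) = 0.0736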